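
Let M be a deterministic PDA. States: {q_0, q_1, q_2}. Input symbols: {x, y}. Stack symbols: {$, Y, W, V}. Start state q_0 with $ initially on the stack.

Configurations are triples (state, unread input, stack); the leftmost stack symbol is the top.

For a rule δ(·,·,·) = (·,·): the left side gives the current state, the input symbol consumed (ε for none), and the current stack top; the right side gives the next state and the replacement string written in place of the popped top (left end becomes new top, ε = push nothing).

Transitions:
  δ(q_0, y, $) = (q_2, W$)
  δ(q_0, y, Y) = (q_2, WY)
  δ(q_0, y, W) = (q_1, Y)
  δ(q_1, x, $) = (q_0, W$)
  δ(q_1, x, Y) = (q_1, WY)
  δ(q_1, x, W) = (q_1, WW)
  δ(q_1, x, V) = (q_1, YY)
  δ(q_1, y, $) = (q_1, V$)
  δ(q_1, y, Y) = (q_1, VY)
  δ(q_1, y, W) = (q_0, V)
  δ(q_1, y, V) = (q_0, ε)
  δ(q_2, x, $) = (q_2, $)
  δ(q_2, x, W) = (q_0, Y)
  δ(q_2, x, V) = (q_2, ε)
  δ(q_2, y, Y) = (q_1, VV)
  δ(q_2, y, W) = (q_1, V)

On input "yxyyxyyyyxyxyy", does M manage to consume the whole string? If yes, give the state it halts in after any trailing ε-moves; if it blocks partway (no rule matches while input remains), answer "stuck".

q_0

(q_0, yxyyxyyyyxyxyy, $)
  read y, top $: go to q_2, push W$ → (q_2, xyyxyyyyxyxyy, W$)
  read x, top W: go to q_0, push Y → (q_0, yyxyyyyxyxyy, Y$)
  read y, top Y: go to q_2, push WY → (q_2, yxyyyyxyxyy, WY$)
  read y, top W: go to q_1, push V → (q_1, xyyyyxyxyy, VY$)
  read x, top V: go to q_1, push YY → (q_1, yyyyxyxyy, YYY$)
  read y, top Y: go to q_1, push VY → (q_1, yyyxyxyy, VYYY$)
  read y, top V: go to q_0, push ε → (q_0, yyxyxyy, YYY$)
  read y, top Y: go to q_2, push WY → (q_2, yxyxyy, WYYY$)
  read y, top W: go to q_1, push V → (q_1, xyxyy, VYYY$)
  read x, top V: go to q_1, push YY → (q_1, yxyy, YYYYY$)
  read y, top Y: go to q_1, push VY → (q_1, xyy, VYYYYY$)
  read x, top V: go to q_1, push YY → (q_1, yy, YYYYYYY$)
  read y, top Y: go to q_1, push VY → (q_1, y, VYYYYYYY$)
  read y, top V: go to q_0, push ε → (q_0, ε, YYYYYYY$)
All input consumed; M is in state q_0.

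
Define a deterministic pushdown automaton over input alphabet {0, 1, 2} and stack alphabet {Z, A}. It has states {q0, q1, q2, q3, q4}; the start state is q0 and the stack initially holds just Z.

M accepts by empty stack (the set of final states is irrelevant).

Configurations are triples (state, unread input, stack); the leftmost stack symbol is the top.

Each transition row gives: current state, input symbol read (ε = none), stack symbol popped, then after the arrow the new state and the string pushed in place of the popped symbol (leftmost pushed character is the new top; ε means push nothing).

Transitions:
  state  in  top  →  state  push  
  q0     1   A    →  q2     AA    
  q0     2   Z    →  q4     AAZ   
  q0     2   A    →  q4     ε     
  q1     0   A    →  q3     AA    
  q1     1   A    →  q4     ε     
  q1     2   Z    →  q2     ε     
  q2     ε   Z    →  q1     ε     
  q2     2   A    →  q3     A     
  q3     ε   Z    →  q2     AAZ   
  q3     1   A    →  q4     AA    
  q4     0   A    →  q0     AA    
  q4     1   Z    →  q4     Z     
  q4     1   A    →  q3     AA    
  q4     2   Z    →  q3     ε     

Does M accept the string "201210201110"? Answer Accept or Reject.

Reject

(q0, 201210201110, Z)
  read 2, top Z: go to q4, push AAZ → (q4, 01210201110, AAZ)
  read 0, top A: go to q0, push AA → (q0, 1210201110, AAAZ)
  read 1, top A: go to q2, push AA → (q2, 210201110, AAAAZ)
  read 2, top A: go to q3, push A → (q3, 10201110, AAAAZ)
  read 1, top A: go to q4, push AA → (q4, 0201110, AAAAAZ)
  read 0, top A: go to q0, push AA → (q0, 201110, AAAAAAZ)
  read 2, top A: go to q4, push ε → (q4, 01110, AAAAAZ)
  read 0, top A: go to q0, push AA → (q0, 1110, AAAAAAZ)
  read 1, top A: go to q2, push AA → (q2, 110, AAAAAAAZ)
No transition applies at (q2, 110, AAAAAAAZ); input not fully consumed.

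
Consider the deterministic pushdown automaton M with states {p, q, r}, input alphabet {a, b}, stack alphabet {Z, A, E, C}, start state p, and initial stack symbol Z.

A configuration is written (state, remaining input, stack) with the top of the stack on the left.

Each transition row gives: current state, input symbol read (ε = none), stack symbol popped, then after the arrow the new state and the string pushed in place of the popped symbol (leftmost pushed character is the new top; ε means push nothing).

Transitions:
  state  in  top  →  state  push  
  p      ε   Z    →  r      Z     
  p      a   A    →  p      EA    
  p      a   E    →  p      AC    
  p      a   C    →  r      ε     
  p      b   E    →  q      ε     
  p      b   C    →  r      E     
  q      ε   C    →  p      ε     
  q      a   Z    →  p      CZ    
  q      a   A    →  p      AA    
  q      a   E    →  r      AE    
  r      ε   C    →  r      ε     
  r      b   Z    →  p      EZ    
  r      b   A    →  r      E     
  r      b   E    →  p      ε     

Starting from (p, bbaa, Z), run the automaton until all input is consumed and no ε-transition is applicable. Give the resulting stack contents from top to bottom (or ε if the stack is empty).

Z

(p, bbaa, Z) ⊢ (r, bbaa, Z) ⊢ (p, baa, EZ) ⊢ (q, aa, Z) ⊢ (p, a, CZ) ⊢ (r, ε, Z)
All input consumed in state r with stack Z.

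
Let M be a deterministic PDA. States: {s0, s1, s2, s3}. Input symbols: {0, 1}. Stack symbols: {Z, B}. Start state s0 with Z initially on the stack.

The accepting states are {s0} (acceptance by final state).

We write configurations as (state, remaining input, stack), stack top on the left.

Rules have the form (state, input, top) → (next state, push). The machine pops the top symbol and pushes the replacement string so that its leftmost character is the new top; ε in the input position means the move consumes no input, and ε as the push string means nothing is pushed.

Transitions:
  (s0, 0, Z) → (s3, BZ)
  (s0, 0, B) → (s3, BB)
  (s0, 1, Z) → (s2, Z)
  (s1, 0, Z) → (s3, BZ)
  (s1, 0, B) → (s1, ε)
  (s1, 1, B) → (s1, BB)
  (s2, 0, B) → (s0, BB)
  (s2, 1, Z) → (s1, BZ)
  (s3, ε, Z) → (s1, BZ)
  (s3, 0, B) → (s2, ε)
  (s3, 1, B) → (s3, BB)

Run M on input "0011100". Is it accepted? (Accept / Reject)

Reject

(s0, 0011100, Z) ⊢ (s3, 011100, BZ) ⊢ (s2, 11100, Z) ⊢ (s1, 1100, BZ) ⊢ (s1, 100, BBZ) ⊢ (s1, 00, BBBZ) ⊢ (s1, 0, BBZ) ⊢ (s1, ε, BZ)
All input consumed; state s1 ∉ F and no further ε-move applies.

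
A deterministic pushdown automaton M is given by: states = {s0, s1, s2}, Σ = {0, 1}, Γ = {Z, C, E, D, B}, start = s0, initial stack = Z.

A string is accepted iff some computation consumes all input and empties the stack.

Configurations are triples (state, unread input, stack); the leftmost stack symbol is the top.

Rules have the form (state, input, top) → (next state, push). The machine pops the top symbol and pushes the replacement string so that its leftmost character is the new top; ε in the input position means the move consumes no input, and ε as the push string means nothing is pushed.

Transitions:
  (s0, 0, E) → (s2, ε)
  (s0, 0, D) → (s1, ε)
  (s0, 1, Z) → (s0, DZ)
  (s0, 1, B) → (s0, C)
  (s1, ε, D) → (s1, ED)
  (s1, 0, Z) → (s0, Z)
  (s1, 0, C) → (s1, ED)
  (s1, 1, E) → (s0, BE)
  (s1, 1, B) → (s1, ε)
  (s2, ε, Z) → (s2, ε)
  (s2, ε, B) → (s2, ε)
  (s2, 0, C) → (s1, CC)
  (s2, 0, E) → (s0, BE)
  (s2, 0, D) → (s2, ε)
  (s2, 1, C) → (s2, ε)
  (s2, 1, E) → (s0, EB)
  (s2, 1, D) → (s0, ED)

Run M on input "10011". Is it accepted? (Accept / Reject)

(s0, 10011, Z)
  read 1, top Z: go to s0, push DZ → (s0, 0011, DZ)
  read 0, top D: go to s1, push ε → (s1, 011, Z)
  read 0, top Z: go to s0, push Z → (s0, 11, Z)
  read 1, top Z: go to s0, push DZ → (s0, 1, DZ)
No transition applies at (s0, 1, DZ); input not fully consumed.

Reject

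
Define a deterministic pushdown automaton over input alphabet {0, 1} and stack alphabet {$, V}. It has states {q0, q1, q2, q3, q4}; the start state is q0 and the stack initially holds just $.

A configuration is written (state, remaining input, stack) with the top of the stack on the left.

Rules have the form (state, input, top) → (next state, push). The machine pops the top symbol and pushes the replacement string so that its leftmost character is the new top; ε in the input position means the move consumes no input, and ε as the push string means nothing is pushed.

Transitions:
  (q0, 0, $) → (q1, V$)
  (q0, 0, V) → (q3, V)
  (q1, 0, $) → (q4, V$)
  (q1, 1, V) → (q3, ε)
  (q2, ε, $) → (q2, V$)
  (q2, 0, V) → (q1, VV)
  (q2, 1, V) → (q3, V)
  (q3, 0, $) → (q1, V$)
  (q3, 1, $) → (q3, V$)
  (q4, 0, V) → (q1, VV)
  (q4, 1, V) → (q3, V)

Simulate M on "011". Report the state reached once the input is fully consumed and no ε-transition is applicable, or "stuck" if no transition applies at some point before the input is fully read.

q3

(q0, 011, $)
  read 0, top $: go to q1, push V$ → (q1, 11, V$)
  read 1, top V: go to q3, push ε → (q3, 1, $)
  read 1, top $: go to q3, push V$ → (q3, ε, V$)
All input consumed; M is in state q3.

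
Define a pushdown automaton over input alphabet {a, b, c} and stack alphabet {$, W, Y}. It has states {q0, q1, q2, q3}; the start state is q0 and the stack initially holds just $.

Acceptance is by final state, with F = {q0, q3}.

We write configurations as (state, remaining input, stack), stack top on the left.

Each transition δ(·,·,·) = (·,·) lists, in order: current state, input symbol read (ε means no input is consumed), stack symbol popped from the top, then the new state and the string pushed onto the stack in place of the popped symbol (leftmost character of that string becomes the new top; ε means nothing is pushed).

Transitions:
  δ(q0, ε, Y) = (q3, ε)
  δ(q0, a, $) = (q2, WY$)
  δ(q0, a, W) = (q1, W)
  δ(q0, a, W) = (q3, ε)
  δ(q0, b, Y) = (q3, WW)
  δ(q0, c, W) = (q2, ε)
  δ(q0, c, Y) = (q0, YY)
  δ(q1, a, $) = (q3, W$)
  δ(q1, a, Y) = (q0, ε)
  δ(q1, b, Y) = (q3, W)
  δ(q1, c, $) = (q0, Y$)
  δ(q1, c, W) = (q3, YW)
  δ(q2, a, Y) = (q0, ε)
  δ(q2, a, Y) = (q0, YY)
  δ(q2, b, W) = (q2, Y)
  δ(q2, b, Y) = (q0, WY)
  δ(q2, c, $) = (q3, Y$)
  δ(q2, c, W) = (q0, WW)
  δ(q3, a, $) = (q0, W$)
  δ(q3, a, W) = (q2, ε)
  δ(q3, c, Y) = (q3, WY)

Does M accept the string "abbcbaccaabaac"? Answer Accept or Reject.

No computation consumes all input and reaches a final state.

Reject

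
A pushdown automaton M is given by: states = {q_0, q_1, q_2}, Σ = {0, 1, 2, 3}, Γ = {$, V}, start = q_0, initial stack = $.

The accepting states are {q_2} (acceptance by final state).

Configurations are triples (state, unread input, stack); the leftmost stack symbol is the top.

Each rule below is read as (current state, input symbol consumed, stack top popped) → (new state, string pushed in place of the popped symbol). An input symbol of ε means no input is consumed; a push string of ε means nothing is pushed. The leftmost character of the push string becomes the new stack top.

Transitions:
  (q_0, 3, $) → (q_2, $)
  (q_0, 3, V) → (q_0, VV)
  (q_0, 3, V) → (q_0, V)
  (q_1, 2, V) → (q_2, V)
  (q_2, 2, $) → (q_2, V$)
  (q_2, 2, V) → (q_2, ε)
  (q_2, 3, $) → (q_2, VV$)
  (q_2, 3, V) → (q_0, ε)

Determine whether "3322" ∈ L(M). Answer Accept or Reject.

One accepting computation: (q_0, 3322, $) ⊢ (q_2, 322, $) ⊢ (q_2, 22, VV$) ⊢ (q_2, 2, V$) ⊢ (q_2, ε, $)
All input consumed and state q_2 ∈ F.

Accept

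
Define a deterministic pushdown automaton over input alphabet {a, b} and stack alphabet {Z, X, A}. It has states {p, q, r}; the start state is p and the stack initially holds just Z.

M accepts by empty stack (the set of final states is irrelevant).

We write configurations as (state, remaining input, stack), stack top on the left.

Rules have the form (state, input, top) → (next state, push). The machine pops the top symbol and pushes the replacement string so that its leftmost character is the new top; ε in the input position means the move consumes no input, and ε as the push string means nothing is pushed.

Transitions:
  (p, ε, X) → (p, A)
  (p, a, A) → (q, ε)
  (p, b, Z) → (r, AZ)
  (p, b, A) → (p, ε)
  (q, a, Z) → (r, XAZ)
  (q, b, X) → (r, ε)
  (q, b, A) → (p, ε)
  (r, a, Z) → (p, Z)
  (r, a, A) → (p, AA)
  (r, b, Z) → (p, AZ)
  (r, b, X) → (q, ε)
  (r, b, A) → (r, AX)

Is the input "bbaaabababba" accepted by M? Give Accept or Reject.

(p, bbaaabababba, Z)
  read b, top Z: go to r, push AZ → (r, baaabababba, AZ)
  read b, top A: go to r, push AX → (r, aaabababba, AXZ)
  read a, top A: go to p, push AA → (p, aabababba, AAXZ)
  read a, top A: go to q, push ε → (q, abababba, AXZ)
No transition applies at (q, abababba, AXZ); input not fully consumed.

Reject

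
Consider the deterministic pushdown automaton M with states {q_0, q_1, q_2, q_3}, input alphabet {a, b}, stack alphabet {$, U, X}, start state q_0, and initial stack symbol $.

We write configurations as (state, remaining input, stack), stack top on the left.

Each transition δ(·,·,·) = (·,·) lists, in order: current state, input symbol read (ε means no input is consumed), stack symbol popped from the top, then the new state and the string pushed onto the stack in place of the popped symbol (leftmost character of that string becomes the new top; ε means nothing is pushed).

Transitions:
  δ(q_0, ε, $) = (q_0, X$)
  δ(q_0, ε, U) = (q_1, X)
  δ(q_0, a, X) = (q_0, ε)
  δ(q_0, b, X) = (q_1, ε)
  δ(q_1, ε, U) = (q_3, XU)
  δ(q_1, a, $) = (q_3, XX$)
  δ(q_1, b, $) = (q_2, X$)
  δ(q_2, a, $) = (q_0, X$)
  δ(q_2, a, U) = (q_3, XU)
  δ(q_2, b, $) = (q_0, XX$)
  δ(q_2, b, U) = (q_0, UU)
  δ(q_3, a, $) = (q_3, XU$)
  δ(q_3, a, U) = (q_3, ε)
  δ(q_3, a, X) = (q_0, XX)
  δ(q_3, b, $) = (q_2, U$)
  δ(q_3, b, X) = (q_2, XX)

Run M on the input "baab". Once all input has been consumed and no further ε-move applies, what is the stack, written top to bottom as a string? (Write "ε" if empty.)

XX$

(q_0, baab, $)
  ε-move, top $: go to q_0, push X$ → (q_0, baab, X$)
  read b, top X: go to q_1, push ε → (q_1, aab, $)
  read a, top $: go to q_3, push XX$ → (q_3, ab, XX$)
  read a, top X: go to q_0, push XX → (q_0, b, XXX$)
  read b, top X: go to q_1, push ε → (q_1, ε, XX$)
All input consumed in state q_1 with stack XX$.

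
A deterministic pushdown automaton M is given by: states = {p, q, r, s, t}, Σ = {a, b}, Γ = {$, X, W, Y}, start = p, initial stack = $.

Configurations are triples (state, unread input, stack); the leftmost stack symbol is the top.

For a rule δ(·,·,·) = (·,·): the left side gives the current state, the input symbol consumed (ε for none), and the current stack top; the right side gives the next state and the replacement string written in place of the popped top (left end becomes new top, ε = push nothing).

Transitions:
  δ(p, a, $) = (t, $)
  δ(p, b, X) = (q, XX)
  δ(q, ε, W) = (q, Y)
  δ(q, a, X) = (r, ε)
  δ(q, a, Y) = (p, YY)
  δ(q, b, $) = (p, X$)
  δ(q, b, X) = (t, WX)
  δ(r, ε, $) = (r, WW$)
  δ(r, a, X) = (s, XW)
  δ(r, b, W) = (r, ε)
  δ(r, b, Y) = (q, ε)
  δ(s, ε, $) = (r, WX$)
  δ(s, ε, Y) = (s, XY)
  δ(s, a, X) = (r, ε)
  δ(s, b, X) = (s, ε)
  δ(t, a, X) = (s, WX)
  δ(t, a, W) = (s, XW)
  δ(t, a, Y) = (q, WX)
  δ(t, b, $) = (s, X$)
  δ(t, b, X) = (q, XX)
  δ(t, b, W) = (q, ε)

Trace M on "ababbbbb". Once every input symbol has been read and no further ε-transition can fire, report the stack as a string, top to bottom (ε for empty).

(p, ababbbbb, $)
  read a, top $: go to t, push $ → (t, babbbbb, $)
  read b, top $: go to s, push X$ → (s, abbbbb, X$)
  read a, top X: go to r, push ε → (r, bbbbb, $)
  ε-move, top $: go to r, push WW$ → (r, bbbbb, WW$)
  read b, top W: go to r, push ε → (r, bbbb, W$)
  read b, top W: go to r, push ε → (r, bbb, $)
  ε-move, top $: go to r, push WW$ → (r, bbb, WW$)
  read b, top W: go to r, push ε → (r, bb, W$)
  read b, top W: go to r, push ε → (r, b, $)
  ε-move, top $: go to r, push WW$ → (r, b, WW$)
  read b, top W: go to r, push ε → (r, ε, W$)
All input consumed in state r with stack W$.

W$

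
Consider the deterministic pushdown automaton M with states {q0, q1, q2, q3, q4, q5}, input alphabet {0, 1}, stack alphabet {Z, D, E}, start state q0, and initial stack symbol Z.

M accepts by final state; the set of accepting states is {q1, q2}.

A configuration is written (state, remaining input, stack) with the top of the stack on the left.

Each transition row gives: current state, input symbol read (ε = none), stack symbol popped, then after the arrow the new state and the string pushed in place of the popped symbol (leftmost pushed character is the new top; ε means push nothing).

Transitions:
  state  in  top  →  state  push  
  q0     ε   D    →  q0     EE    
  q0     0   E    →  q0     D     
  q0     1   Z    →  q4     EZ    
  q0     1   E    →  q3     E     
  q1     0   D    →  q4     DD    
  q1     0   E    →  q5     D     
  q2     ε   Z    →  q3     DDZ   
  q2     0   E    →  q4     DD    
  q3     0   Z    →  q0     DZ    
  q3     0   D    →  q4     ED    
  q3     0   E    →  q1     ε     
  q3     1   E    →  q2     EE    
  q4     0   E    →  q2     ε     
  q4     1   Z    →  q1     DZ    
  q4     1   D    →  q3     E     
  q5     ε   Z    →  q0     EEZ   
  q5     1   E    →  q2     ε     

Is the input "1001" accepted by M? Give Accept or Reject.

Reject

(q0, 1001, Z) ⊢ (q4, 001, EZ) ⊢ (q2, 01, Z) ⊢ (q3, 01, DDZ) ⊢ (q4, 1, EDDZ)
No transition applies at (q4, 1, EDDZ); input not fully consumed.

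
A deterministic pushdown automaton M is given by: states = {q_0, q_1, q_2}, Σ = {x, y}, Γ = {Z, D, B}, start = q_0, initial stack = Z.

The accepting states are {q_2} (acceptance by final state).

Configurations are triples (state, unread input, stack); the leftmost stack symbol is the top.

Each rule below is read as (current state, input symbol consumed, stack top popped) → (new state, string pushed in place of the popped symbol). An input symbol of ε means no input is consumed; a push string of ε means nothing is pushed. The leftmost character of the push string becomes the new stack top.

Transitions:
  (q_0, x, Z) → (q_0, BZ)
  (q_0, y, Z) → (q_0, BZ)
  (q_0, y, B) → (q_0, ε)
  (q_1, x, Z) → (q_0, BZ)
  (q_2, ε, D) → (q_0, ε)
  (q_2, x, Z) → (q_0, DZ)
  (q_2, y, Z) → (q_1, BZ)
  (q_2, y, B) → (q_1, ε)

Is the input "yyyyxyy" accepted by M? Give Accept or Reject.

(q_0, yyyyxyy, Z) ⊢ (q_0, yyyxyy, BZ) ⊢ (q_0, yyxyy, Z) ⊢ (q_0, yxyy, BZ) ⊢ (q_0, xyy, Z) ⊢ (q_0, yy, BZ) ⊢ (q_0, y, Z) ⊢ (q_0, ε, BZ)
All input consumed; state q_0 ∉ F and no further ε-move applies.

Reject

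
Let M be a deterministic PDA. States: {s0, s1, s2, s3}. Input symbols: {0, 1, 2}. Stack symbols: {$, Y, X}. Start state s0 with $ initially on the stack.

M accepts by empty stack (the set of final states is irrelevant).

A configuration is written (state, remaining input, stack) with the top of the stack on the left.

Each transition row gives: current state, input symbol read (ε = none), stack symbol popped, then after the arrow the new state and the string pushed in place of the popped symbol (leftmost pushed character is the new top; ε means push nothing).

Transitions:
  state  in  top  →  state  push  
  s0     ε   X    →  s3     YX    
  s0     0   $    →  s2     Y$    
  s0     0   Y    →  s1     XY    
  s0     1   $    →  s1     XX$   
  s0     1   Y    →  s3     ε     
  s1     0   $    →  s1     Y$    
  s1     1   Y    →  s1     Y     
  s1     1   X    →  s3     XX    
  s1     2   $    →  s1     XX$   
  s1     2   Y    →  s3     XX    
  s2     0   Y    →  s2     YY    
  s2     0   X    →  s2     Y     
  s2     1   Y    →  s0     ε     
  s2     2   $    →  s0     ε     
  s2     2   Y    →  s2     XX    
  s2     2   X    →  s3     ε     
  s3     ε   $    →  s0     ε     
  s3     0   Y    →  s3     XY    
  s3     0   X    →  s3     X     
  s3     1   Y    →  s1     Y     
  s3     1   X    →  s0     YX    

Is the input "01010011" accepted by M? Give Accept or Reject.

Accept

(s0, 01010011, $)
  read 0, top $: go to s2, push Y$ → (s2, 1010011, Y$)
  read 1, top Y: go to s0, push ε → (s0, 010011, $)
  read 0, top $: go to s2, push Y$ → (s2, 10011, Y$)
  read 1, top Y: go to s0, push ε → (s0, 0011, $)
  read 0, top $: go to s2, push Y$ → (s2, 011, Y$)
  read 0, top Y: go to s2, push YY → (s2, 11, YY$)
  read 1, top Y: go to s0, push ε → (s0, 1, Y$)
  read 1, top Y: go to s3, push ε → (s3, ε, $)
  ε-move, top $: go to s0, push ε → (s0, ε, ε)
All input consumed and the stack is empty.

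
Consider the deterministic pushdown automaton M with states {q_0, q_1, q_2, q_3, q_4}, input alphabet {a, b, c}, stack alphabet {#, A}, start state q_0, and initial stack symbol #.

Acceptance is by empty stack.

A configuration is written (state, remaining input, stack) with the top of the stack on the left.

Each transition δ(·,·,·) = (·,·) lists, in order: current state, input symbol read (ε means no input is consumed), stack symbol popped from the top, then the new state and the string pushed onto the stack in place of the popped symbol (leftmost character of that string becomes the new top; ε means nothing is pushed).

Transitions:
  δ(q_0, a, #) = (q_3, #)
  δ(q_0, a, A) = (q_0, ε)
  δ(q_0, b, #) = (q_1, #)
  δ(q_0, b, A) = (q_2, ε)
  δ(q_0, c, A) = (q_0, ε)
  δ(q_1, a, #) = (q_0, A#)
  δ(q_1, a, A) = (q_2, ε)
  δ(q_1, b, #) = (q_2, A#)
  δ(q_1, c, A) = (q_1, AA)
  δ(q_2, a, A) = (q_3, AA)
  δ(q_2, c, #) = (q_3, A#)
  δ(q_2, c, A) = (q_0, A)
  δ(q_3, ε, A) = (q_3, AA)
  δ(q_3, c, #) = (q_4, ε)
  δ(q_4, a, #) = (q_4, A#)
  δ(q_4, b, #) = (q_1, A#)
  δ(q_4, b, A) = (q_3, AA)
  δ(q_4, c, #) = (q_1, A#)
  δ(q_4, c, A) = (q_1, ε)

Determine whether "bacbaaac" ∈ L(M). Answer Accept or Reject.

Accept

(q_0, bacbaaac, #) ⊢ (q_1, acbaaac, #) ⊢ (q_0, cbaaac, A#) ⊢ (q_0, baaac, #) ⊢ (q_1, aaac, #) ⊢ (q_0, aac, A#) ⊢ (q_0, ac, #) ⊢ (q_3, c, #) ⊢ (q_4, ε, ε)
All input consumed and the stack is empty.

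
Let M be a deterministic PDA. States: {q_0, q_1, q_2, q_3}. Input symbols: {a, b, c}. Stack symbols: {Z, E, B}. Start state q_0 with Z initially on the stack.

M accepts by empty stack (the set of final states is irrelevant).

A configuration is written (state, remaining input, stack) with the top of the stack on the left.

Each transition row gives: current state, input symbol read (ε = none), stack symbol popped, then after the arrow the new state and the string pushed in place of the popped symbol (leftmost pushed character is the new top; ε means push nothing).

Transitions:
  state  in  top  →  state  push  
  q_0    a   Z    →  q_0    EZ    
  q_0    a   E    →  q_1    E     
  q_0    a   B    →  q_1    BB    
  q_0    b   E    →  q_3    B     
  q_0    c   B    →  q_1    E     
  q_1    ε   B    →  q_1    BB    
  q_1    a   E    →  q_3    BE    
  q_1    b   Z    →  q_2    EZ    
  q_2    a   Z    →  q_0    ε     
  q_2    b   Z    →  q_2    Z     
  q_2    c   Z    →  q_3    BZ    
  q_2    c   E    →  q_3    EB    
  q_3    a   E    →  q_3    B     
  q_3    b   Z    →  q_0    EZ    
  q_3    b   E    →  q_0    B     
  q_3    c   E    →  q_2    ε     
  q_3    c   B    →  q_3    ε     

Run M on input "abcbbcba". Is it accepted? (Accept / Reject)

Reject

(q_0, abcbbcba, Z)
  read a, top Z: go to q_0, push EZ → (q_0, bcbbcba, EZ)
  read b, top E: go to q_3, push B → (q_3, cbbcba, BZ)
  read c, top B: go to q_3, push ε → (q_3, bbcba, Z)
  read b, top Z: go to q_0, push EZ → (q_0, bcba, EZ)
  read b, top E: go to q_3, push B → (q_3, cba, BZ)
  read c, top B: go to q_3, push ε → (q_3, ba, Z)
  read b, top Z: go to q_0, push EZ → (q_0, a, EZ)
  read a, top E: go to q_1, push E → (q_1, ε, EZ)
All input consumed; stack is EZ, not empty, and no further ε-move applies.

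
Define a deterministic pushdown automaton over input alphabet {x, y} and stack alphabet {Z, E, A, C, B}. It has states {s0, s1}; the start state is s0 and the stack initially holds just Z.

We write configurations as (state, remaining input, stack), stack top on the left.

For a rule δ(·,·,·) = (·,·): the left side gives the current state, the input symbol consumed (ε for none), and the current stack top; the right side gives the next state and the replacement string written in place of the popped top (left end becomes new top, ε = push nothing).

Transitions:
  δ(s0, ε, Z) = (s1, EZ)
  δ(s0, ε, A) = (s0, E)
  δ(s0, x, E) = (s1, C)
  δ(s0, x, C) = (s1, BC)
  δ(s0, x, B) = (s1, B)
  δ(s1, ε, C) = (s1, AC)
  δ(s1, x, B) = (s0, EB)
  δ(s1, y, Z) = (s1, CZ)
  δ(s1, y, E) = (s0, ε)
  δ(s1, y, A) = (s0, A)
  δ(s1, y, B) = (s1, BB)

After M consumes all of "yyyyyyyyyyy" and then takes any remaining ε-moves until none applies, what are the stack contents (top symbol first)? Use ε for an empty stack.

EZ

(s0, yyyyyyyyyyy, Z) ⊢ (s1, yyyyyyyyyyy, EZ) ⊢ (s0, yyyyyyyyyy, Z) ⊢ (s1, yyyyyyyyyy, EZ) ⊢ (s0, yyyyyyyyy, Z) ⊢ (s1, yyyyyyyyy, EZ) ⊢ (s0, yyyyyyyy, Z) ⊢ (s1, yyyyyyyy, EZ) ⊢ (s0, yyyyyyy, Z) ⊢ (s1, yyyyyyy, EZ) ⊢ (s0, yyyyyy, Z) ⊢ (s1, yyyyyy, EZ) ⊢ (s0, yyyyy, Z) ⊢ (s1, yyyyy, EZ) ⊢ (s0, yyyy, Z) ⊢ (s1, yyyy, EZ) ⊢ (s0, yyy, Z) ⊢ (s1, yyy, EZ) ⊢ (s0, yy, Z) ⊢ (s1, yy, EZ) ⊢ (s0, y, Z) ⊢ (s1, y, EZ) ⊢ (s0, ε, Z) ⊢ (s1, ε, EZ)
All input consumed in state s1 with stack EZ.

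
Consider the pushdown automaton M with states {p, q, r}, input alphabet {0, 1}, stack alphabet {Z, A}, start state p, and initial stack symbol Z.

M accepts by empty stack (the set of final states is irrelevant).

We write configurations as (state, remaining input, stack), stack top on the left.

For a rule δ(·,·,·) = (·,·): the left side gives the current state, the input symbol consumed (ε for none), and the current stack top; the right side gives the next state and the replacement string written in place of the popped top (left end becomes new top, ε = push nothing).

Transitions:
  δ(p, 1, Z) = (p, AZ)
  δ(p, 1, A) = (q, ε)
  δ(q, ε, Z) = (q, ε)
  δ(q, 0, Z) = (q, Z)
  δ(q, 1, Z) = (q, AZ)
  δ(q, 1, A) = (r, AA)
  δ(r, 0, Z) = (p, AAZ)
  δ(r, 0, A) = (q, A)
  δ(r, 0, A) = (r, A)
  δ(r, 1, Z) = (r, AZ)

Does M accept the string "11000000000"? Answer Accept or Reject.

One accepting computation: (p, 11000000000, Z) ⊢ (p, 1000000000, AZ) ⊢ (q, 000000000, Z) ⊢ (q, 00000000, Z) ⊢ (q, 0000000, Z) ⊢ (q, 000000, Z) ⊢ (q, 00000, Z) ⊢ (q, 0000, Z) ⊢ (q, 000, Z) ⊢ (q, 00, Z) ⊢ (q, 0, Z) ⊢ (q, ε, Z) ⊢ (q, ε, ε)
All input consumed and the stack is empty.

Accept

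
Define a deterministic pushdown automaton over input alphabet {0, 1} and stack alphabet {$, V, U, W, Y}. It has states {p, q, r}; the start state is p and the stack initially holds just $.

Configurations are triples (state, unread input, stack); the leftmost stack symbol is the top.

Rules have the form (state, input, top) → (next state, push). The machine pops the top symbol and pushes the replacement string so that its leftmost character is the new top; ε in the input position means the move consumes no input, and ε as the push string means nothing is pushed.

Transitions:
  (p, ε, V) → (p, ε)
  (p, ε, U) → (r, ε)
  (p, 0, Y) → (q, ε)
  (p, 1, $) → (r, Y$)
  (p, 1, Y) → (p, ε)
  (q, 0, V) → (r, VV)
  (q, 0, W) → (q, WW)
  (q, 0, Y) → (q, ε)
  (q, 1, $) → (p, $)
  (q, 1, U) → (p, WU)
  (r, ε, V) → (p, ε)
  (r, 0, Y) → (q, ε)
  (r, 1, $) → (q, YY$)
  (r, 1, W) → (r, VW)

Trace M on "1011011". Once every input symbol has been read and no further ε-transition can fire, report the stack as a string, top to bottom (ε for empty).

(p, 1011011, $)
  read 1, top $: go to r, push Y$ → (r, 011011, Y$)
  read 0, top Y: go to q, push ε → (q, 11011, $)
  read 1, top $: go to p, push $ → (p, 1011, $)
  read 1, top $: go to r, push Y$ → (r, 011, Y$)
  read 0, top Y: go to q, push ε → (q, 11, $)
  read 1, top $: go to p, push $ → (p, 1, $)
  read 1, top $: go to r, push Y$ → (r, ε, Y$)
All input consumed in state r with stack Y$.

Y$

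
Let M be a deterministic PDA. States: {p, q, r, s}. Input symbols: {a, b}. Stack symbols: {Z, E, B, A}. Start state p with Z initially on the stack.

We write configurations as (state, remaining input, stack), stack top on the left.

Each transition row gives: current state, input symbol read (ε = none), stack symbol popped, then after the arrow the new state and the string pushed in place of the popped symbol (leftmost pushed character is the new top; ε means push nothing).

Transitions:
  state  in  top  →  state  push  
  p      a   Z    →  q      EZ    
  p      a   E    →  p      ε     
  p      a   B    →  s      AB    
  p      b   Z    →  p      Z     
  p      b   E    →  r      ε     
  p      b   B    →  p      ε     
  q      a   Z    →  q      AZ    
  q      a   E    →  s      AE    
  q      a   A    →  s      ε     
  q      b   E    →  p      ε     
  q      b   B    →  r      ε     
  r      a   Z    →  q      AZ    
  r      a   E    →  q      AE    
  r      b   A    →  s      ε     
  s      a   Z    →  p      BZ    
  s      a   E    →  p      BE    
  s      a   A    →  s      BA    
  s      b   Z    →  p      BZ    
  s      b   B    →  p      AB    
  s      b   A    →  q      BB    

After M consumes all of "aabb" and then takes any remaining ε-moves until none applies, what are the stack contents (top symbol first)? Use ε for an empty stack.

BEZ

(p, aabb, Z) ⊢ (q, abb, EZ) ⊢ (s, bb, AEZ) ⊢ (q, b, BBEZ) ⊢ (r, ε, BEZ)
All input consumed in state r with stack BEZ.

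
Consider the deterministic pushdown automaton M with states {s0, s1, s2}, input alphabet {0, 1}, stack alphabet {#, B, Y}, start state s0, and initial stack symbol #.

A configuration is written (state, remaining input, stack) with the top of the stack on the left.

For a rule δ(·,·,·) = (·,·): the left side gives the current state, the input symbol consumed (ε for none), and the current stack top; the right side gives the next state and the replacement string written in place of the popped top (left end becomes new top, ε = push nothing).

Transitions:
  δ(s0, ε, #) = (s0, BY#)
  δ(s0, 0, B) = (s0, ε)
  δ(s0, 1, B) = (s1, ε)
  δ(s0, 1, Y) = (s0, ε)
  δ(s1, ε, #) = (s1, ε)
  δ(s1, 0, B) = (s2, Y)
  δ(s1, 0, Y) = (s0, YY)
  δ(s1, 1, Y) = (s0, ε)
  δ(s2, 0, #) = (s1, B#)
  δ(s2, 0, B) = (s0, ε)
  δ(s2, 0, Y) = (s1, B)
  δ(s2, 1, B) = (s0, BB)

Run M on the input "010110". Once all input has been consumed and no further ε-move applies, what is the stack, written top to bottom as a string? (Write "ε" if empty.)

(s0, 010110, #)
  ε-move, top #: go to s0, push BY# → (s0, 010110, BY#)
  read 0, top B: go to s0, push ε → (s0, 10110, Y#)
  read 1, top Y: go to s0, push ε → (s0, 0110, #)
  ε-move, top #: go to s0, push BY# → (s0, 0110, BY#)
  read 0, top B: go to s0, push ε → (s0, 110, Y#)
  read 1, top Y: go to s0, push ε → (s0, 10, #)
  ε-move, top #: go to s0, push BY# → (s0, 10, BY#)
  read 1, top B: go to s1, push ε → (s1, 0, Y#)
  read 0, top Y: go to s0, push YY → (s0, ε, YY#)
All input consumed in state s0 with stack YY#.

YY#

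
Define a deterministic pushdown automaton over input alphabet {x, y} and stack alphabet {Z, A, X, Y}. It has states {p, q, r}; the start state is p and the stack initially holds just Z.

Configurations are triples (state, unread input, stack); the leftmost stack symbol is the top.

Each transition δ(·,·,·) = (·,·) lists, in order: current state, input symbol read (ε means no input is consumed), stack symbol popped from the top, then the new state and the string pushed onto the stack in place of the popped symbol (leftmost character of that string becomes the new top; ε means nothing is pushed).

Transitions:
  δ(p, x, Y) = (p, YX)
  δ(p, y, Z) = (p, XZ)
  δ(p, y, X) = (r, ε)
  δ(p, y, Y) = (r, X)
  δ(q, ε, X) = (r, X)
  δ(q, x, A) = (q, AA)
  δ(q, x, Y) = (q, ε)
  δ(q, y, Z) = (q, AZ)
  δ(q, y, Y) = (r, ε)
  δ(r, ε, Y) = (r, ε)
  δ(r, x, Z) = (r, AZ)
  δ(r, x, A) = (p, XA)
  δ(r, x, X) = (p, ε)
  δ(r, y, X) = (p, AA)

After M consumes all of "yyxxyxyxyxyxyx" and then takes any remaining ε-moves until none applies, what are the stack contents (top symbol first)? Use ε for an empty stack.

XAZ

(p, yyxxyxyxyxyxyx, Z)
  read y, top Z: go to p, push XZ → (p, yxxyxyxyxyxyx, XZ)
  read y, top X: go to r, push ε → (r, xxyxyxyxyxyx, Z)
  read x, top Z: go to r, push AZ → (r, xyxyxyxyxyx, AZ)
  read x, top A: go to p, push XA → (p, yxyxyxyxyx, XAZ)
  read y, top X: go to r, push ε → (r, xyxyxyxyx, AZ)
  read x, top A: go to p, push XA → (p, yxyxyxyx, XAZ)
  read y, top X: go to r, push ε → (r, xyxyxyx, AZ)
  read x, top A: go to p, push XA → (p, yxyxyx, XAZ)
  read y, top X: go to r, push ε → (r, xyxyx, AZ)
  read x, top A: go to p, push XA → (p, yxyx, XAZ)
  read y, top X: go to r, push ε → (r, xyx, AZ)
  read x, top A: go to p, push XA → (p, yx, XAZ)
  read y, top X: go to r, push ε → (r, x, AZ)
  read x, top A: go to p, push XA → (p, ε, XAZ)
All input consumed in state p with stack XAZ.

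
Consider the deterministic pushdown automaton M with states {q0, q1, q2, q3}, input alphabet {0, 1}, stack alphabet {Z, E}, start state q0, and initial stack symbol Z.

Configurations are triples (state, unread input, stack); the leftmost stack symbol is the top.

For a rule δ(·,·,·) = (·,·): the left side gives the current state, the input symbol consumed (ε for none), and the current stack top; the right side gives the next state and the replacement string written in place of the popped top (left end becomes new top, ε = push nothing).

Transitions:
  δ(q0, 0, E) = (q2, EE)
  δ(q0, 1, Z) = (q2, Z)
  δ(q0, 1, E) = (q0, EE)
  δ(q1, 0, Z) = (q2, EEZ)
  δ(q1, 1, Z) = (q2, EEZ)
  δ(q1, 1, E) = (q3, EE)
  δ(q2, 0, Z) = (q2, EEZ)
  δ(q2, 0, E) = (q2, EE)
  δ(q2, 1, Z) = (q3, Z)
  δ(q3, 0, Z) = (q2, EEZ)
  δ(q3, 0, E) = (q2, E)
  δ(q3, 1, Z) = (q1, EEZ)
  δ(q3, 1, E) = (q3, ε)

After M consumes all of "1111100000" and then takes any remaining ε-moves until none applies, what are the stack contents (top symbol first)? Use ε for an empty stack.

(q0, 1111100000, Z)
  read 1, top Z: go to q2, push Z → (q2, 111100000, Z)
  read 1, top Z: go to q3, push Z → (q3, 11100000, Z)
  read 1, top Z: go to q1, push EEZ → (q1, 1100000, EEZ)
  read 1, top E: go to q3, push EE → (q3, 100000, EEEZ)
  read 1, top E: go to q3, push ε → (q3, 00000, EEZ)
  read 0, top E: go to q2, push E → (q2, 0000, EEZ)
  read 0, top E: go to q2, push EE → (q2, 000, EEEZ)
  read 0, top E: go to q2, push EE → (q2, 00, EEEEZ)
  read 0, top E: go to q2, push EE → (q2, 0, EEEEEZ)
  read 0, top E: go to q2, push EE → (q2, ε, EEEEEEZ)
All input consumed in state q2 with stack EEEEEEZ.

EEEEEEZ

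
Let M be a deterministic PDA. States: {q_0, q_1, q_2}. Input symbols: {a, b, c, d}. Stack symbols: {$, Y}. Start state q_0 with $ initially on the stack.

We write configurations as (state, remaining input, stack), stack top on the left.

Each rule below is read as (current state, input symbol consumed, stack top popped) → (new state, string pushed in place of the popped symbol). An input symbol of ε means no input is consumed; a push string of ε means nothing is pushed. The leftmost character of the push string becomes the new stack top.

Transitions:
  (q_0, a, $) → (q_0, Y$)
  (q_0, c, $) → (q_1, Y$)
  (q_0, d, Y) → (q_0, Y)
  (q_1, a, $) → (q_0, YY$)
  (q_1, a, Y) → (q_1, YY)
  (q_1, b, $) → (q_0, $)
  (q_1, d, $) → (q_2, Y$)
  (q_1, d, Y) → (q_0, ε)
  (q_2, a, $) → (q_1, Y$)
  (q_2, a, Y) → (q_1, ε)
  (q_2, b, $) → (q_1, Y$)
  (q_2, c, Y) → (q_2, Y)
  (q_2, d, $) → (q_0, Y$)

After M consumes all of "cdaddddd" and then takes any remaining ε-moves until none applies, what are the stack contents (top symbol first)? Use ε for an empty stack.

(q_0, cdaddddd, $)
  read c, top $: go to q_1, push Y$ → (q_1, daddddd, Y$)
  read d, top Y: go to q_0, push ε → (q_0, addddd, $)
  read a, top $: go to q_0, push Y$ → (q_0, ddddd, Y$)
  read d, top Y: go to q_0, push Y → (q_0, dddd, Y$)
  read d, top Y: go to q_0, push Y → (q_0, ddd, Y$)
  read d, top Y: go to q_0, push Y → (q_0, dd, Y$)
  read d, top Y: go to q_0, push Y → (q_0, d, Y$)
  read d, top Y: go to q_0, push Y → (q_0, ε, Y$)
All input consumed in state q_0 with stack Y$.

Y$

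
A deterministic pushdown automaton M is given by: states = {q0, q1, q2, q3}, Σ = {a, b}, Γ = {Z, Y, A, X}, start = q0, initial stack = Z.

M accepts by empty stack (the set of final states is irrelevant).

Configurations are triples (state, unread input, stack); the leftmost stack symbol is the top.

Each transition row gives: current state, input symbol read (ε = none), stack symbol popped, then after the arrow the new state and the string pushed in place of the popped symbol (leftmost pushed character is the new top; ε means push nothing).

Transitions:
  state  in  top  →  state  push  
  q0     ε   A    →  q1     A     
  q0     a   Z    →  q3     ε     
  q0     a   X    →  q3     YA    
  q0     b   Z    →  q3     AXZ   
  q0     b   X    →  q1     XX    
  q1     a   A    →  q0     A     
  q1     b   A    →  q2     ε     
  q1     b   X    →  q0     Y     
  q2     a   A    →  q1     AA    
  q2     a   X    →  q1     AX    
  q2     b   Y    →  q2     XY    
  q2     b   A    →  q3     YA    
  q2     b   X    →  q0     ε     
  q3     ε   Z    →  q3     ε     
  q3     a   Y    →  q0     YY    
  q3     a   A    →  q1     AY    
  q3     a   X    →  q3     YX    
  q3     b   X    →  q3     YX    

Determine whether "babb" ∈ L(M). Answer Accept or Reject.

Reject

(q0, babb, Z)
  read b, top Z: go to q3, push AXZ → (q3, abb, AXZ)
  read a, top A: go to q1, push AY → (q1, bb, AYXZ)
  read b, top A: go to q2, push ε → (q2, b, YXZ)
  read b, top Y: go to q2, push XY → (q2, ε, XYXZ)
All input consumed; stack is XYXZ, not empty, and no further ε-move applies.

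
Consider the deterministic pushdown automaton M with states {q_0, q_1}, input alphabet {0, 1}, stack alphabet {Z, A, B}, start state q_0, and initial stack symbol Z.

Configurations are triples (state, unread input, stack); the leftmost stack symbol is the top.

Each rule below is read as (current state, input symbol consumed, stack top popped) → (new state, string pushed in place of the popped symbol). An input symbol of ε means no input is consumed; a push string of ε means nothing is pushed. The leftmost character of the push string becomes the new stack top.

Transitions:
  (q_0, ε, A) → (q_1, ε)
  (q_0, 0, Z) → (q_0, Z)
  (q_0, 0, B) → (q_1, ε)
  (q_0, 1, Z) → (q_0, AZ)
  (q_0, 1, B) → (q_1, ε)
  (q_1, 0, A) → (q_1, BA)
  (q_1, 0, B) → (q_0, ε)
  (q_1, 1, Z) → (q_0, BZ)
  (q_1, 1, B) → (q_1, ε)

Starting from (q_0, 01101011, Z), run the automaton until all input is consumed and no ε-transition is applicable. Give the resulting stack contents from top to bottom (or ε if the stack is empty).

(q_0, 01101011, Z) ⊢ (q_0, 1101011, Z) ⊢ (q_0, 101011, AZ) ⊢ (q_1, 101011, Z) ⊢ (q_0, 01011, BZ) ⊢ (q_1, 1011, Z) ⊢ (q_0, 011, BZ) ⊢ (q_1, 11, Z) ⊢ (q_0, 1, BZ) ⊢ (q_1, ε, Z)
All input consumed in state q_1 with stack Z.

Z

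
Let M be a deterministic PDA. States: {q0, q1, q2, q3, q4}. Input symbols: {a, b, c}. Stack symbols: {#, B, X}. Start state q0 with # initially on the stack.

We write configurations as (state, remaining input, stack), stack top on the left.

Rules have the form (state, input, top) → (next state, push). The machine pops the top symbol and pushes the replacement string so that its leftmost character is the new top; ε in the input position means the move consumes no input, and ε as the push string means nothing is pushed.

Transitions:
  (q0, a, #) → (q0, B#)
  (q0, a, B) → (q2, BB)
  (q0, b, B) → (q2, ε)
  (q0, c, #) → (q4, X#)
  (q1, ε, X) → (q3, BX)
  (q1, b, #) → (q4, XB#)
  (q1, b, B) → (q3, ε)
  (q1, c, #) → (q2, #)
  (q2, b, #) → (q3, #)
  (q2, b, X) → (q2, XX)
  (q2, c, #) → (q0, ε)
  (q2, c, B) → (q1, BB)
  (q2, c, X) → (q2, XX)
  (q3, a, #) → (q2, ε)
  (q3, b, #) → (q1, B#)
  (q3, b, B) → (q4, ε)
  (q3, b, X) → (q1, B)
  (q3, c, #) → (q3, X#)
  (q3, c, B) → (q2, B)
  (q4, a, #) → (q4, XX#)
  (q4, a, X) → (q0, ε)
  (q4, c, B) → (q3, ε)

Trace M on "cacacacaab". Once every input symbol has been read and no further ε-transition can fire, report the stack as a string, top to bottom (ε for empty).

(q0, cacacacaab, #)
  read c, top #: go to q4, push X# → (q4, acacacaab, X#)
  read a, top X: go to q0, push ε → (q0, cacacaab, #)
  read c, top #: go to q4, push X# → (q4, acacaab, X#)
  read a, top X: go to q0, push ε → (q0, cacaab, #)
  read c, top #: go to q4, push X# → (q4, acaab, X#)
  read a, top X: go to q0, push ε → (q0, caab, #)
  read c, top #: go to q4, push X# → (q4, aab, X#)
  read a, top X: go to q0, push ε → (q0, ab, #)
  read a, top #: go to q0, push B# → (q0, b, B#)
  read b, top B: go to q2, push ε → (q2, ε, #)
All input consumed in state q2 with stack #.

#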